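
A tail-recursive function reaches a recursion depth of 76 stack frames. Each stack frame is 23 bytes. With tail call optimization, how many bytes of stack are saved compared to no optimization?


Without TCO: 76 * 23 = 1748 bytes
With TCO: reuse 1 frame = 23 bytes
Savings = 1748 - 23 = 1725

1725


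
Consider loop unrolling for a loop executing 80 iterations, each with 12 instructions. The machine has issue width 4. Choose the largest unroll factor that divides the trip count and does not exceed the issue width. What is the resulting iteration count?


Largest divisor of 80 <= 4 is 4
New iterations = 80 / 4 = 20

20


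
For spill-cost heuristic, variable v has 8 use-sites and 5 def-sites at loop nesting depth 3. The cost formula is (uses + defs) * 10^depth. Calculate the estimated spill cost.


uses + defs = 8 + 5 = 13
10^3 = 1000
Spill cost = 13 * 1000 = 13000

13000


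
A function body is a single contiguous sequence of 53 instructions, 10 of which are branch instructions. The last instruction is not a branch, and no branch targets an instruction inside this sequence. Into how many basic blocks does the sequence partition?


With no in-sequence branch targets, the leaders are the first instruction plus the instruction after each branch.
Number of basic blocks = branches + 1
= 10 + 1 = 11

11


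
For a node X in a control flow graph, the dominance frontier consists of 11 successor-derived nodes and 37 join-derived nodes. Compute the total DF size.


DF(X) = direct successor contributions + join point contributions
= 11 + 37 = 48

48


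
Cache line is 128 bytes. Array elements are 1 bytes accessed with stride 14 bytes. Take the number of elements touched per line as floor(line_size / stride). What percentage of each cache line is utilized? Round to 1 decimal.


Elements per cache line = floor(128 / 14) = 9
Bytes used = 9 * 1 = 9
Utilization = 9 / 128 * 100 = 7.0%

7.0


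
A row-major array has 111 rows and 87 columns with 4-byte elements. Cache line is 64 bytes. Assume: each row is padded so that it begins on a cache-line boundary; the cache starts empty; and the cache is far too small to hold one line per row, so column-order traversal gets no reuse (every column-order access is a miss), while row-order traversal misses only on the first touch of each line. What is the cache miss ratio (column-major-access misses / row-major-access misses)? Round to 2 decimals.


Each row occupies 87 * 4 = 348 bytes and starts on a line boundary, so it spans ceil(348 / 64) = 6 cache lines.
Row-major traversal misses (one per line touched): 111 * ceil(87 * 4 / 64) = 666
Column-major traversal misses (no reuse, every access misses): 111 * 87 = 9657
Ratio = 9657 / 666 = 14.5

14.5


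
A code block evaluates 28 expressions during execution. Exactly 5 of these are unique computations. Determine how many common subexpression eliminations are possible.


CSE count = total expressions - unique expressions
= 28 - 5 = 23

23


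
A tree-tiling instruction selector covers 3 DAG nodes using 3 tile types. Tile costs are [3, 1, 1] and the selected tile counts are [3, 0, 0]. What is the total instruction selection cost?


Total cost = sum(count_i * cost_i)
= 3*3 + 0*1 + 0*1
= 9

9


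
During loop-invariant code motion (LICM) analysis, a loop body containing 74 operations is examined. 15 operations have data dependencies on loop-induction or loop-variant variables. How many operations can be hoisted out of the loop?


Invariant candidates = total - loop-dependent
= 74 - 15 = 59

59


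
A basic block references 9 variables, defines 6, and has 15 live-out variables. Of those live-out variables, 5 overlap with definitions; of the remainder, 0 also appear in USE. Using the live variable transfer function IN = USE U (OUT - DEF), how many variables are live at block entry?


OUT - DEF: 15 - 5 = 10
|IN| = |USE| + |OUT - DEF| - |USE ∩ (OUT - DEF)| = 9 + 10 - 0 = 19

19


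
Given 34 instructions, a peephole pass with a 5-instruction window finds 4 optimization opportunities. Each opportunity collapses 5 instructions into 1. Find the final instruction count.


Each match removes 4 instructions.
Total removed = 4 * 4 = 16
Remaining = 34 - 16 = 18

18


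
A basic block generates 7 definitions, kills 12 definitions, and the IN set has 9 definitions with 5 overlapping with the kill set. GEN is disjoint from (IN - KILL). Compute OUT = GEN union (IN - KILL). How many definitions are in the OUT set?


IN - KILL: 9 - 5 = 4 surviving definitions
OUT = GEN + surviving = 7 + 4 = 11

11


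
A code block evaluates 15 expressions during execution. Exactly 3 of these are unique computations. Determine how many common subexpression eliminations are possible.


CSE count = total expressions - unique expressions
= 15 - 3 = 12

12


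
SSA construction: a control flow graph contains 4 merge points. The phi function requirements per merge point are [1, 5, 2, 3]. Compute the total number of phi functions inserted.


Total phi functions = sum of phi functions at each join node
= 1 + 5 + 2 + 3 = 11

11


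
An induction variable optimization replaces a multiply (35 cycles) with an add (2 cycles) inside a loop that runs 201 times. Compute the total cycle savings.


Per-iteration saving = 35 - 2 = 33
Total saved = 201 * 33 = 6633

6633


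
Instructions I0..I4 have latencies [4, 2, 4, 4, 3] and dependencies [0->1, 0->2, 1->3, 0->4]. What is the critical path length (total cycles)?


Compute longest path through dependency graph: dist(Ik) = max over predecessors of dist + latency(Ik).
dist(I0) = latency 4 = 4
dist(I1) = dist(I0) + 2 = 4 + 2 = 6
dist(I2) = dist(I0) + 4 = 4 + 4 = 8
dist(I3) = dist(I1) + 4 = 6 + 4 = 10
dist(I4) = dist(I0) + 3 = 4 + 3 = 7
Critical path = max dist = 10

10


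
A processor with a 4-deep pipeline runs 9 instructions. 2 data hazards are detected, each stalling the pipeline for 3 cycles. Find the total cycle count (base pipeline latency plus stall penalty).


Base cycles = 4 + 9 - 1 = 12
Total stalls = 2 * 3 = 6
Total = 12 + 6 = 18

18


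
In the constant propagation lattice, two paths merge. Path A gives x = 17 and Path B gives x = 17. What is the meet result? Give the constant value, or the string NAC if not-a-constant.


Meet operation: if both paths give the same constant, result is that constant; if they differ, result is NAC (not-a-constant).
Path A: 17, Path B: 17 -> equal
Result: constant -> 17

17


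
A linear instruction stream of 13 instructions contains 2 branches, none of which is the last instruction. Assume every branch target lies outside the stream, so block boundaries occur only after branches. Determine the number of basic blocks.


With no in-sequence branch targets, the leaders are the first instruction plus the instruction after each branch.
Number of basic blocks = branches + 1
= 2 + 1 = 3

3


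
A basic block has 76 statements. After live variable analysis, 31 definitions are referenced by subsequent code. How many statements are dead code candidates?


Dead code = total statements - live definitions
= 76 - 31 = 45

45


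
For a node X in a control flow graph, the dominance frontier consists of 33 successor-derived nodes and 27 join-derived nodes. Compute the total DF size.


DF(X) = direct successor contributions + join point contributions
= 33 + 27 = 60

60


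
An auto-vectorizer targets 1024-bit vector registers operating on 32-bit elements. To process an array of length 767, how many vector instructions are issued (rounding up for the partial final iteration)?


Width = 1024 / 32 = 32 elements per vector op
Iterations = ceil(767 / 32) = 24

24


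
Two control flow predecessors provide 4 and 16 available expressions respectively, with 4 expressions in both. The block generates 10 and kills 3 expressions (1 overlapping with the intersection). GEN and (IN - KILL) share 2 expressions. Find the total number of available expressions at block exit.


IN = intersection of predecessors = 4
IN - KILL = 4 - 1 = 3
|OUT| = |GEN| + |IN - KILL| - |GEN ∩ (IN - KILL)| = 10 + 3 - 2 = 11

11


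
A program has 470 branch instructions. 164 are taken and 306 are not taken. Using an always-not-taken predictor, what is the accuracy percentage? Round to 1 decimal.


Predictor: always-not-taken
Correct predictions = 306
Accuracy = 306 / 470 * 100 = 65.1%

65.1


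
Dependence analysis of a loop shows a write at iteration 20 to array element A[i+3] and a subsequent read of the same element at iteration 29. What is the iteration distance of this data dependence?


Distance = read iteration - write iteration
= 29 - 20 = 9

9


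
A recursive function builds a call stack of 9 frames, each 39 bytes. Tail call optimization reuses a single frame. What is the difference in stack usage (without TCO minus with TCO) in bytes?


Without TCO: 9 * 39 = 351 bytes
With TCO: reuse 1 frame = 39 bytes
Savings = 351 - 39 = 312

312


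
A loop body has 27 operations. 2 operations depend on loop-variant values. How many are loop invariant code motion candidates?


Invariant candidates = total - loop-dependent
= 27 - 2 = 25

25


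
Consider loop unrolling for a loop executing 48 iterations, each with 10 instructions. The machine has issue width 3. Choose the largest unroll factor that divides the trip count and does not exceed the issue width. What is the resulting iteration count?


Largest divisor of 48 <= 3 is 3
New iterations = 48 / 3 = 16

16


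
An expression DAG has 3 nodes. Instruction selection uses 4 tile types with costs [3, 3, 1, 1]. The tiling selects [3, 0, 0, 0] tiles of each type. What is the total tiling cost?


Total cost = sum(count_i * cost_i)
= 3*3 + 0*3 + 0*1 + 0*1
= 9

9


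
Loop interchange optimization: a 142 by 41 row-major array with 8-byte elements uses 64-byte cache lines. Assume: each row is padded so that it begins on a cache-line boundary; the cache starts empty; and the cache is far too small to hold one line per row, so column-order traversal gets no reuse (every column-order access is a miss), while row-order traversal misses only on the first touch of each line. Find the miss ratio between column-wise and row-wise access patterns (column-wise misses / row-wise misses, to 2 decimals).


Each row occupies 41 * 8 = 328 bytes and starts on a line boundary, so it spans ceil(328 / 64) = 6 cache lines.
Row-major traversal misses (one per line touched): 142 * ceil(41 * 8 / 64) = 852
Column-major traversal misses (no reuse, every access misses): 142 * 41 = 5822
Ratio = 5822 / 852 = 6.83

6.83


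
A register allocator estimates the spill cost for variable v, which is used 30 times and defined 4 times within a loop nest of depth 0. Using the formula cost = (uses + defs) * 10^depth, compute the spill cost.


uses + defs = 30 + 4 = 34
10^0 = 1
Spill cost = 34 * 1 = 34

34


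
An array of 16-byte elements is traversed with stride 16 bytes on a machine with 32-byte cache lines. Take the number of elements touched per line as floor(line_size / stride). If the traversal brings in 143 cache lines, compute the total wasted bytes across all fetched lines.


Elements per line = floor(32 / 16) = 2
Bytes used per line = 2 * 16 = 32
Wasted per line = 32 - 32 = 0
Total wasted = 0 * 143 = 0

0


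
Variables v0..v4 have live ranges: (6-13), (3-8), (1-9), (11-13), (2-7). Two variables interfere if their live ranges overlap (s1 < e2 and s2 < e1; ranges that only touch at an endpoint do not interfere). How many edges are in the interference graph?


Check all pairs for overlapping intervals.
Two intervals (s1,e1) and (s2,e2) overlap if s1 < e2 and s2 < e1.
v0 (6-13) vs v1..v4: overlaps v1, v2, v3, v4 -> 4
v1 (3-8) vs v2..v4: overlaps v2, v4 -> 2
v2 (1-9) vs v3..v4: overlaps v4 -> 1
v3 (11-13) vs v4: overlaps none -> 0
Total overlapping pairs = 4 + 2 + 1 + 0 = 7

7


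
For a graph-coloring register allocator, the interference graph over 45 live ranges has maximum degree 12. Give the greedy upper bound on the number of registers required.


Greedy coloring never needs more than (max_degree + 1) colors: when coloring a vertex, at most max_degree neighbors are already colored.
Upper bound = 12 + 1 = 13

13


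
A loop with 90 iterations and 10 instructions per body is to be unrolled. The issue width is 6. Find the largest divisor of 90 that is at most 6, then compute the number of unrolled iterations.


Largest divisor of 90 <= 6 is 6
New iterations = 90 / 6 = 15

15


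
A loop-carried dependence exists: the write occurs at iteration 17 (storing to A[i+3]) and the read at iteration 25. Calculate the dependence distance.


Distance = read iteration - write iteration
= 25 - 17 = 8

8


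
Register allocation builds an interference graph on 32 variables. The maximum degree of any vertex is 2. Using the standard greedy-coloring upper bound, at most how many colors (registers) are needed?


Greedy coloring never needs more than (max_degree + 1) colors: when coloring a vertex, at most max_degree neighbors are already colored.
Upper bound = 2 + 1 = 3

3


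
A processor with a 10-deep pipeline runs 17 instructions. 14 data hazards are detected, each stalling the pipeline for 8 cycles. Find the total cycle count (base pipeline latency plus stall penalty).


Base cycles = 10 + 17 - 1 = 26
Total stalls = 14 * 8 = 112
Total = 26 + 112 = 138

138


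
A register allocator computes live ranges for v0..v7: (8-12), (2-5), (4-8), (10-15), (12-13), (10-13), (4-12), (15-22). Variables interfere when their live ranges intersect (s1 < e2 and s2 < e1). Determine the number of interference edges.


Check all pairs for overlapping intervals.
Two intervals (s1,e1) and (s2,e2) overlap if s1 < e2 and s2 < e1.
v0 (8-12) vs v1..v7: overlaps v3, v5, v6 -> 3
v1 (2-5) vs v2..v7: overlaps v2, v6 -> 2
v2 (4-8) vs v3..v7: overlaps v6 -> 1
v3 (10-15) vs v4..v7: overlaps v4, v5, v6 -> 3
v4 (12-13) vs v5..v7: overlaps v5 -> 1
v5 (10-13) vs v6..v7: overlaps v6 -> 1
v6 (4-12) vs v7: overlaps none -> 0
Total overlapping pairs = 3 + 2 + 1 + 3 + 1 + 1 + 0 = 11

11


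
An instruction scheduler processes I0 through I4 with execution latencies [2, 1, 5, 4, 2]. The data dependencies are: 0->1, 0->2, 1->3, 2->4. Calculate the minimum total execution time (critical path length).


Compute longest path through dependency graph: dist(Ik) = max over predecessors of dist + latency(Ik).
dist(I0) = latency 2 = 2
dist(I1) = dist(I0) + 1 = 2 + 1 = 3
dist(I2) = dist(I0) + 5 = 2 + 5 = 7
dist(I3) = dist(I1) + 4 = 3 + 4 = 7
dist(I4) = dist(I2) + 2 = 7 + 2 = 9
Critical path = max dist = 9

9


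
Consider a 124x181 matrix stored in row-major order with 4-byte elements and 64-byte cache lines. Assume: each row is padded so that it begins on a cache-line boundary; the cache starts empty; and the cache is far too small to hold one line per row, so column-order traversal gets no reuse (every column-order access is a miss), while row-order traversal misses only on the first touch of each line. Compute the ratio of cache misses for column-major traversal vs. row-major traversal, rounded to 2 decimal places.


Each row occupies 181 * 4 = 724 bytes and starts on a line boundary, so it spans ceil(724 / 64) = 12 cache lines.
Row-major traversal misses (one per line touched): 124 * ceil(181 * 4 / 64) = 1488
Column-major traversal misses (no reuse, every access misses): 124 * 181 = 22444
Ratio = 22444 / 1488 = 15.08

15.08


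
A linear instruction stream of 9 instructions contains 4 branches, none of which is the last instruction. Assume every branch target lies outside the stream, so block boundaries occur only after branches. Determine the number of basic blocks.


With no in-sequence branch targets, the leaders are the first instruction plus the instruction after each branch.
Number of basic blocks = branches + 1
= 4 + 1 = 5

5


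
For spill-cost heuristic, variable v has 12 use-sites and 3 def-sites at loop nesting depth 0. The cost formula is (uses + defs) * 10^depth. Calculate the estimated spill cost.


uses + defs = 12 + 3 = 15
10^0 = 1
Spill cost = 15 * 1 = 15

15


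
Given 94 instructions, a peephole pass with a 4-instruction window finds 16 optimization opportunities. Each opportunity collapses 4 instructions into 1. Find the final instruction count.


Each match removes 3 instructions.
Total removed = 16 * 3 = 48
Remaining = 94 - 48 = 46

46


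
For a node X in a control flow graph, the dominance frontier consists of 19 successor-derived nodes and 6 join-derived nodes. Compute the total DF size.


DF(X) = direct successor contributions + join point contributions
= 19 + 6 = 25

25


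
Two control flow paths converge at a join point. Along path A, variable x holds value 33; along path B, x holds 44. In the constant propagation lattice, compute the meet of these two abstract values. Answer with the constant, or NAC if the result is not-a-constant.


Meet operation: if both paths give the same constant, result is that constant; if they differ, result is NAC (not-a-constant).
Path A: 33, Path B: 44 -> differ
Result: not-a-constant -> NAC

NAC


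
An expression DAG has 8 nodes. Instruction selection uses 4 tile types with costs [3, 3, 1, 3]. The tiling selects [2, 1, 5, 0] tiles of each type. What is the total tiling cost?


Total cost = sum(count_i * cost_i)
= 2*3 + 1*3 + 5*1 + 0*3
= 14

14


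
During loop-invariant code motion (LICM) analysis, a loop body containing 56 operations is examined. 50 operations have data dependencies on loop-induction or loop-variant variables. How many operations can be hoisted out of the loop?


Invariant candidates = total - loop-dependent
= 56 - 50 = 6

6


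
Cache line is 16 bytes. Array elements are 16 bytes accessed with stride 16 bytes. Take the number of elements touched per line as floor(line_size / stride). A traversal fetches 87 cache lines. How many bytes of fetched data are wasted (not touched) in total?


Elements per line = floor(16 / 16) = 1
Bytes used per line = 1 * 16 = 16
Wasted per line = 16 - 16 = 0
Total wasted = 0 * 87 = 0

0


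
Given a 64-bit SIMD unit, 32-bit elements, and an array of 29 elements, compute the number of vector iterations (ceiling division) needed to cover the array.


Width = 64 / 32 = 2 elements per vector op
Iterations = ceil(29 / 2) = 15

15


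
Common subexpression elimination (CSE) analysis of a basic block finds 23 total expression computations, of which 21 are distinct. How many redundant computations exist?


CSE count = total expressions - unique expressions
= 23 - 21 = 2

2


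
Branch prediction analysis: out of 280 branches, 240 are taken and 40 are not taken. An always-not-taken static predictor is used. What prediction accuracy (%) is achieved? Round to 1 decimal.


Predictor: always-not-taken
Correct predictions = 40
Accuracy = 40 / 280 * 100 = 14.3%

14.3


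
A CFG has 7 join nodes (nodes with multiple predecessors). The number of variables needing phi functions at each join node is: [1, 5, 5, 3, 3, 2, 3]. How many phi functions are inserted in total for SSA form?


Total phi functions = sum of phi functions at each join node
= 1 + 5 + 5 + 3 + 3 + 2 + 3 = 22

22


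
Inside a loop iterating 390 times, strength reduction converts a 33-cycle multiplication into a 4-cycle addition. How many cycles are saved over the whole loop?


Per-iteration saving = 33 - 4 = 29
Total saved = 390 * 29 = 11310

11310


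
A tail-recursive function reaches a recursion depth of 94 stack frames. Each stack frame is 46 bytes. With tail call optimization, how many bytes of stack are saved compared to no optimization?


Without TCO: 94 * 46 = 4324 bytes
With TCO: reuse 1 frame = 46 bytes
Savings = 4324 - 46 = 4278

4278


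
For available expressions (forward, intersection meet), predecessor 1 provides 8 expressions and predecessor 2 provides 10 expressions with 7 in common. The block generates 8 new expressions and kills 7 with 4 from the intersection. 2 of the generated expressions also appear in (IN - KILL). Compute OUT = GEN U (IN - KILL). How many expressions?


IN = intersection of predecessors = 7
IN - KILL = 7 - 4 = 3
|OUT| = |GEN| + |IN - KILL| - |GEN ∩ (IN - KILL)| = 8 + 3 - 2 = 9

9


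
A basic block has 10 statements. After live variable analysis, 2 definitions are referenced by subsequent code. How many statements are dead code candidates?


Dead code = total statements - live definitions
= 10 - 2 = 8

8


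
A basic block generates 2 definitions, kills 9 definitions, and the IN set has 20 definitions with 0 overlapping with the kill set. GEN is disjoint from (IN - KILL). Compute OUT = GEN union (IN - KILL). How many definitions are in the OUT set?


IN - KILL: 20 - 0 = 20 surviving definitions
OUT = GEN + surviving = 2 + 20 = 22

22


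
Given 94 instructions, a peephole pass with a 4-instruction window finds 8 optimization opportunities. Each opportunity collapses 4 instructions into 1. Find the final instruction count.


Each match removes 3 instructions.
Total removed = 8 * 3 = 24
Remaining = 94 - 24 = 70

70


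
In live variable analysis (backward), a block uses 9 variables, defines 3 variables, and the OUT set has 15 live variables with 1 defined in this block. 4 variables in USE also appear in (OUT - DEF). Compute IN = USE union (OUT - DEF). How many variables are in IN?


OUT - DEF: 15 - 1 = 14
|IN| = |USE| + |OUT - DEF| - |USE ∩ (OUT - DEF)| = 9 + 14 - 4 = 19

19


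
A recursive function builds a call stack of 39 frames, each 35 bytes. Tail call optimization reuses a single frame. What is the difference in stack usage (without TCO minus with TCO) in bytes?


Without TCO: 39 * 35 = 1365 bytes
With TCO: reuse 1 frame = 35 bytes
Savings = 1365 - 35 = 1330

1330


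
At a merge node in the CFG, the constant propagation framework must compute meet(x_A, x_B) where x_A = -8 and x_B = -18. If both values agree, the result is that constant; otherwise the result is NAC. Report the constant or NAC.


Meet operation: if both paths give the same constant, result is that constant; if they differ, result is NAC (not-a-constant).
Path A: -8, Path B: -18 -> differ
Result: not-a-constant -> NAC

NAC


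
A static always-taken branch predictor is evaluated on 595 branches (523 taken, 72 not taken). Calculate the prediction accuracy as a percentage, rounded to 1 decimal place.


Predictor: always-taken
Correct predictions = 523
Accuracy = 523 / 595 * 100 = 87.9%

87.9


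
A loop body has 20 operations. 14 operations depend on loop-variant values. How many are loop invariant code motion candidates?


Invariant candidates = total - loop-dependent
= 20 - 14 = 6

6


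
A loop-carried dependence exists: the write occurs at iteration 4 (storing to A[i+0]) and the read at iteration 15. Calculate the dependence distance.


Distance = read iteration - write iteration
= 15 - 4 = 11

11


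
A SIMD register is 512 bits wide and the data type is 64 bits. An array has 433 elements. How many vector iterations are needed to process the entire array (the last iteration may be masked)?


Width = 512 / 64 = 8 elements per vector op
Iterations = ceil(433 / 8) = 55

55


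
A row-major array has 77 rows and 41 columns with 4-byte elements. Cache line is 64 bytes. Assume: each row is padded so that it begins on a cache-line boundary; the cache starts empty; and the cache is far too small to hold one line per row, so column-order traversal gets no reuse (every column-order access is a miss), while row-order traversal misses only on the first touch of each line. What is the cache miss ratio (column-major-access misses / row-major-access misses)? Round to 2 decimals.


Each row occupies 41 * 4 = 164 bytes and starts on a line boundary, so it spans ceil(164 / 64) = 3 cache lines.
Row-major traversal misses (one per line touched): 77 * ceil(41 * 4 / 64) = 231
Column-major traversal misses (no reuse, every access misses): 77 * 41 = 3157
Ratio = 3157 / 231 = 13.67

13.67


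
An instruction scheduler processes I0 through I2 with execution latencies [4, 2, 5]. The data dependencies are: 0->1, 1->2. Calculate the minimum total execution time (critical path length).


Compute longest path through dependency graph: dist(Ik) = max over predecessors of dist + latency(Ik).
dist(I0) = latency 4 = 4
dist(I1) = dist(I0) + 2 = 4 + 2 = 6
dist(I2) = dist(I1) + 5 = 6 + 5 = 11
Critical path = max dist = 11

11


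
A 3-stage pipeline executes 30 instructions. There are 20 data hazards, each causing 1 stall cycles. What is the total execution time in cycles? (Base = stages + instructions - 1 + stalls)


Base cycles = 3 + 30 - 1 = 32
Total stalls = 20 * 1 = 20
Total = 32 + 20 = 52

52


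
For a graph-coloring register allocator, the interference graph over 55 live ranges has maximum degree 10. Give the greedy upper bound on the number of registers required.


Greedy coloring never needs more than (max_degree + 1) colors: when coloring a vertex, at most max_degree neighbors are already colored.
Upper bound = 10 + 1 = 11

11


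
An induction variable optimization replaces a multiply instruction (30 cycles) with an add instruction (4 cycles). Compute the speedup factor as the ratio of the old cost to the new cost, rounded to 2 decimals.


Ratio = mult_cost / add_cost = 30 / 4 = 7.5

7.5


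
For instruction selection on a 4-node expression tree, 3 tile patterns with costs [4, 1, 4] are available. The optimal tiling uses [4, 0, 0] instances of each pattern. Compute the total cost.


Total cost = sum(count_i * cost_i)
= 4*4 + 0*1 + 0*4
= 16

16


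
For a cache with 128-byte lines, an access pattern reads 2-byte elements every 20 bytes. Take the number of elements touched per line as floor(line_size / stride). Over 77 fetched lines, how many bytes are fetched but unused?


Elements per line = floor(128 / 20) = 6
Bytes used per line = 6 * 2 = 12
Wasted per line = 128 - 12 = 116
Total wasted = 116 * 77 = 8932

8932


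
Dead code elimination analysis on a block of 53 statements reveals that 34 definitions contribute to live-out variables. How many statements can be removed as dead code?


Dead code = total statements - live definitions
= 53 - 34 = 19

19


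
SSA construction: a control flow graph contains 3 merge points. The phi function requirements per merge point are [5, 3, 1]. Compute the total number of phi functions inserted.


Total phi functions = sum of phi functions at each join node
= 5 + 3 + 1 = 9

9


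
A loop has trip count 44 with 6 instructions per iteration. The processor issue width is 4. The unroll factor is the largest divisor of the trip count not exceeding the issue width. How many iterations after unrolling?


Largest divisor of 44 <= 4 is 4
New iterations = 44 / 4 = 11

11


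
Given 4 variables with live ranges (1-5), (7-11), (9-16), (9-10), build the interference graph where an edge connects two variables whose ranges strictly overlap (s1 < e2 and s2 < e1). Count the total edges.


Check all pairs for overlapping intervals.
Two intervals (s1,e1) and (s2,e2) overlap if s1 < e2 and s2 < e1.
v0 (1-5) vs v1..v3: overlaps none -> 0
v1 (7-11) vs v2..v3: overlaps v2, v3 -> 2
v2 (9-16) vs v3: overlaps v3 -> 1
Total overlapping pairs = 0 + 2 + 1 = 3

3


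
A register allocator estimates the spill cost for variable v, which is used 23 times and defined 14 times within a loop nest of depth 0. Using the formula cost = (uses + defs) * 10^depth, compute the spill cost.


uses + defs = 23 + 14 = 37
10^0 = 1
Spill cost = 37 * 1 = 37

37


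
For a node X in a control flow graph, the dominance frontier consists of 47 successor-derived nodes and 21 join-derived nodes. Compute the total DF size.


DF(X) = direct successor contributions + join point contributions
= 47 + 21 = 68

68


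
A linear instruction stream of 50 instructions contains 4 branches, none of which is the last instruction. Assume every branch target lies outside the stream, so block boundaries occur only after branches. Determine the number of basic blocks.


With no in-sequence branch targets, the leaders are the first instruction plus the instruction after each branch.
Number of basic blocks = branches + 1
= 4 + 1 = 5

5


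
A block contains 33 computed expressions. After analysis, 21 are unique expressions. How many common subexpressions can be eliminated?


CSE count = total expressions - unique expressions
= 33 - 21 = 12

12


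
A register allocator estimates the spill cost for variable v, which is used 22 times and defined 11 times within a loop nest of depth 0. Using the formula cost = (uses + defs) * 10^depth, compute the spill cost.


uses + defs = 22 + 11 = 33
10^0 = 1
Spill cost = 33 * 1 = 33

33


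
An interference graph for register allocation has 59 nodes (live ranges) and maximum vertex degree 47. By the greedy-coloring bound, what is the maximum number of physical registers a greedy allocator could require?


Greedy coloring never needs more than (max_degree + 1) colors: when coloring a vertex, at most max_degree neighbors are already colored.
Upper bound = 47 + 1 = 48

48


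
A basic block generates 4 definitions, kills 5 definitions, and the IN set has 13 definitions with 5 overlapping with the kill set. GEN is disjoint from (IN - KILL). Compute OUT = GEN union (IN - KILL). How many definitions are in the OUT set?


IN - KILL: 13 - 5 = 8 surviving definitions
OUT = GEN + surviving = 4 + 8 = 12

12


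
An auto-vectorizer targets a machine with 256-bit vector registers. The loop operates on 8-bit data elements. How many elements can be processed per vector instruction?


Width = SIMD bits / data type bits
= 256 / 8 = 32

32


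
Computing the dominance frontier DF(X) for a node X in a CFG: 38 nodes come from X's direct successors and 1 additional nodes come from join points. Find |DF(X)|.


DF(X) = direct successor contributions + join point contributions
= 38 + 1 = 39

39


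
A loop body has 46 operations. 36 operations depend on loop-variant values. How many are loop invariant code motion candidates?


Invariant candidates = total - loop-dependent
= 46 - 36 = 10

10


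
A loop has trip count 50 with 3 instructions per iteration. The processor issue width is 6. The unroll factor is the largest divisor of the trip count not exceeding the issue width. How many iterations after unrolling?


Largest divisor of 50 <= 6 is 5
New iterations = 50 / 5 = 10

10


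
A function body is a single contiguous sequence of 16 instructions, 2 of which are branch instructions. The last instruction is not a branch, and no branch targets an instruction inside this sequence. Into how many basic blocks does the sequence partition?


With no in-sequence branch targets, the leaders are the first instruction plus the instruction after each branch.
Number of basic blocks = branches + 1
= 2 + 1 = 3

3


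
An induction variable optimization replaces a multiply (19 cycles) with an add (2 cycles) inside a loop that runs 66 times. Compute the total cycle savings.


Per-iteration saving = 19 - 2 = 17
Total saved = 66 * 17 = 1122

1122


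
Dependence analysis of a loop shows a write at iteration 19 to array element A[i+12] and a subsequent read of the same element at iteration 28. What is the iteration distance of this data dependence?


Distance = read iteration - write iteration
= 28 - 19 = 9

9


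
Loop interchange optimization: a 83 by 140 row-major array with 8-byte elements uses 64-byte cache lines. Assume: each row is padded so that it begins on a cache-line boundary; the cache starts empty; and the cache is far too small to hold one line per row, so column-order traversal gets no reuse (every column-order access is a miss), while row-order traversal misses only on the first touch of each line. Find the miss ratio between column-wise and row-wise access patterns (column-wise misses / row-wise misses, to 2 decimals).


Each row occupies 140 * 8 = 1120 bytes and starts on a line boundary, so it spans ceil(1120 / 64) = 18 cache lines.
Row-major traversal misses (one per line touched): 83 * ceil(140 * 8 / 64) = 1494
Column-major traversal misses (no reuse, every access misses): 83 * 140 = 11620
Ratio = 11620 / 1494 = 7.78

7.78


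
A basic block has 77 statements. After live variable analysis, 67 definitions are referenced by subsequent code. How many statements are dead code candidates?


Dead code = total statements - live definitions
= 77 - 67 = 10

10


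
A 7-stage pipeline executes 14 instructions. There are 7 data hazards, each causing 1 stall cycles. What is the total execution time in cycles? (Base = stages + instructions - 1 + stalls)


Base cycles = 7 + 14 - 1 = 20
Total stalls = 7 * 1 = 7
Total = 20 + 7 = 27

27


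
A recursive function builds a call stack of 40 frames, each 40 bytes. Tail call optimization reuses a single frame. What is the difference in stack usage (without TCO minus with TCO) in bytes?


Without TCO: 40 * 40 = 1600 bytes
With TCO: reuse 1 frame = 40 bytes
Savings = 1600 - 40 = 1560

1560


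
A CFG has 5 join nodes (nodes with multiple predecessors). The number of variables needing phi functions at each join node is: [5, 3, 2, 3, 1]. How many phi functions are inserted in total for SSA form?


Total phi functions = sum of phi functions at each join node
= 5 + 3 + 2 + 3 + 1 = 14

14


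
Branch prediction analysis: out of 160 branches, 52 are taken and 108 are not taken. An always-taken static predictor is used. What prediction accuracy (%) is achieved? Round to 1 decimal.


Predictor: always-taken
Correct predictions = 52
Accuracy = 52 / 160 * 100 = 32.5%

32.5


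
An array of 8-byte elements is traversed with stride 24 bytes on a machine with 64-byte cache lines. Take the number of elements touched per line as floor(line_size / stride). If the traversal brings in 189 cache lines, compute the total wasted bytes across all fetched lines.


Elements per line = floor(64 / 24) = 2
Bytes used per line = 2 * 8 = 16
Wasted per line = 64 - 16 = 48
Total wasted = 48 * 189 = 9072

9072


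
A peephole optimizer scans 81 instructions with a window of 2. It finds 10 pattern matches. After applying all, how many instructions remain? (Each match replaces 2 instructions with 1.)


Each match removes 1 instructions.
Total removed = 10 * 1 = 10
Remaining = 81 - 10 = 71

71


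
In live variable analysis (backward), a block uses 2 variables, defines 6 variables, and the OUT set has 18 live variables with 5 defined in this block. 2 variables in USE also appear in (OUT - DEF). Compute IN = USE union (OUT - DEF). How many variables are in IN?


OUT - DEF: 18 - 5 = 13
|IN| = |USE| + |OUT - DEF| - |USE ∩ (OUT - DEF)| = 2 + 13 - 2 = 13

13


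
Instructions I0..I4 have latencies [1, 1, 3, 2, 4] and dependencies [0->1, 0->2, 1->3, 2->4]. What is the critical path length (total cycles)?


Compute longest path through dependency graph: dist(Ik) = max over predecessors of dist + latency(Ik).
dist(I0) = latency 1 = 1
dist(I1) = dist(I0) + 1 = 1 + 1 = 2
dist(I2) = dist(I0) + 3 = 1 + 3 = 4
dist(I3) = dist(I1) + 2 = 2 + 2 = 4
dist(I4) = dist(I2) + 4 = 4 + 4 = 8
Critical path = max dist = 8

8


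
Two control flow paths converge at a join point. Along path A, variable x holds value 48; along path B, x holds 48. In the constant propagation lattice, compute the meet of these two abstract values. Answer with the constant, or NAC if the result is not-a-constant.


Meet operation: if both paths give the same constant, result is that constant; if they differ, result is NAC (not-a-constant).
Path A: 48, Path B: 48 -> equal
Result: constant -> 48

48


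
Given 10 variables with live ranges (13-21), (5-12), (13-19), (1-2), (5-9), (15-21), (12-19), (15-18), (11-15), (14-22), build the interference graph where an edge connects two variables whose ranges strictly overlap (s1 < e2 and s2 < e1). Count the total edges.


Check all pairs for overlapping intervals.
Two intervals (s1,e1) and (s2,e2) overlap if s1 < e2 and s2 < e1.
v0 (13-21) vs v1..v9: overlaps v2, v5, v6, v7, v8, v9 -> 6
v1 (5-12) vs v2..v9: overlaps v4, v8 -> 2
v2 (13-19) vs v3..v9: overlaps v5, v6, v7, v8, v9 -> 5
v3 (1-2) vs v4..v9: overlaps none -> 0
v4 (5-9) vs v5..v9: overlaps none -> 0
v5 (15-21) vs v6..v9: overlaps v6, v7, v9 -> 3
v6 (12-19) vs v7..v9: overlaps v7, v8, v9 -> 3
v7 (15-18) vs v8..v9: overlaps v9 -> 1
v8 (11-15) vs v9: overlaps v9 -> 1
Total overlapping pairs = 6 + 2 + 5 + 0 + 0 + 3 + 3 + 1 + 1 = 21

21


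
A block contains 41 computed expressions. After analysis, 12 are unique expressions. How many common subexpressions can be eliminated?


CSE count = total expressions - unique expressions
= 41 - 12 = 29

29


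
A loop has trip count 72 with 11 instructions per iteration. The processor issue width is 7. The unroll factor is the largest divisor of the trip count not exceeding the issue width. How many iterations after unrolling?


Largest divisor of 72 <= 7 is 6
New iterations = 72 / 6 = 12

12


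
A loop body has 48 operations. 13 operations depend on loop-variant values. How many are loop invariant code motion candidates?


Invariant candidates = total - loop-dependent
= 48 - 13 = 35

35


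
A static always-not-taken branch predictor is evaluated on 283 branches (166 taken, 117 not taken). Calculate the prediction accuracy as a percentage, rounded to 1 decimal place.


Predictor: always-not-taken
Correct predictions = 117
Accuracy = 117 / 283 * 100 = 41.3%

41.3


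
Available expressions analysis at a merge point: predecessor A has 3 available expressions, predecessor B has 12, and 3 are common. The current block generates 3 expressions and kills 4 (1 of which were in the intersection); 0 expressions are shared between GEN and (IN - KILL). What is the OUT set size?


IN = intersection of predecessors = 3
IN - KILL = 3 - 1 = 2
|OUT| = |GEN| + |IN - KILL| - |GEN ∩ (IN - KILL)| = 3 + 2 - 0 = 5

5


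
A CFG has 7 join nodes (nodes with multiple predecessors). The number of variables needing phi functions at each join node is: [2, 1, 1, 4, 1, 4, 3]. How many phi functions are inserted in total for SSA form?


Total phi functions = sum of phi functions at each join node
= 2 + 1 + 1 + 4 + 1 + 4 + 3 = 16

16


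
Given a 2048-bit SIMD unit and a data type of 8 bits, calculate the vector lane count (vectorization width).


Width = SIMD bits / data type bits
= 2048 / 8 = 256

256


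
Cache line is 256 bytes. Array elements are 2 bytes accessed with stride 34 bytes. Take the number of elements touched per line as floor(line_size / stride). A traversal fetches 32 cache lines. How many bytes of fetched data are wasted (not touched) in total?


Elements per line = floor(256 / 34) = 7
Bytes used per line = 7 * 2 = 14
Wasted per line = 256 - 14 = 242
Total wasted = 242 * 32 = 7744

7744


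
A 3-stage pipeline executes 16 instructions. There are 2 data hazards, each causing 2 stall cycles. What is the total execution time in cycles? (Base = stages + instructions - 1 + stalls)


Base cycles = 3 + 16 - 1 = 18
Total stalls = 2 * 2 = 4
Total = 18 + 4 = 22

22


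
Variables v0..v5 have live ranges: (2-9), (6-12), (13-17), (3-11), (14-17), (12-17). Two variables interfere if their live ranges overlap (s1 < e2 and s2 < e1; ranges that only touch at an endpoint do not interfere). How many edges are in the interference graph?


Check all pairs for overlapping intervals.
Two intervals (s1,e1) and (s2,e2) overlap if s1 < e2 and s2 < e1.
v0 (2-9) vs v1..v5: overlaps v1, v3 -> 2
v1 (6-12) vs v2..v5: overlaps v3 -> 1
v2 (13-17) vs v3..v5: overlaps v4, v5 -> 2
v3 (3-11) vs v4..v5: overlaps none -> 0
v4 (14-17) vs v5: overlaps v5 -> 1
Total overlapping pairs = 2 + 1 + 2 + 0 + 1 = 6

6


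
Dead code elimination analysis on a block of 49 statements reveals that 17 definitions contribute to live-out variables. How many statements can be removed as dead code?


Dead code = total statements - live definitions
= 49 - 17 = 32

32
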